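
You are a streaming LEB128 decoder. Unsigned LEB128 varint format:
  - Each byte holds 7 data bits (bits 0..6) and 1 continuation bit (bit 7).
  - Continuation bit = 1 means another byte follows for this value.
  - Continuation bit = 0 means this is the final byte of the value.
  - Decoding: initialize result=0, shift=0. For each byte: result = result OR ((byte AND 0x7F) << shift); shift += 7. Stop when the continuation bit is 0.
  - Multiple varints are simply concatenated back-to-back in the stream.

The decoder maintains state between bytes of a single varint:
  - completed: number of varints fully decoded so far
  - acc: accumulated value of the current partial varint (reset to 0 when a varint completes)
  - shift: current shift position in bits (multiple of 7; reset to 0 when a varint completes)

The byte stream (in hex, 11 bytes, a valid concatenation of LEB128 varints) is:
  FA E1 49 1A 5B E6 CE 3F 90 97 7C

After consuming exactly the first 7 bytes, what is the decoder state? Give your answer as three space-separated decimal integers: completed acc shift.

Answer: 3 10086 14

Derivation:
byte[0]=0xFA cont=1 payload=0x7A: acc |= 122<<0 -> completed=0 acc=122 shift=7
byte[1]=0xE1 cont=1 payload=0x61: acc |= 97<<7 -> completed=0 acc=12538 shift=14
byte[2]=0x49 cont=0 payload=0x49: varint #1 complete (value=1208570); reset -> completed=1 acc=0 shift=0
byte[3]=0x1A cont=0 payload=0x1A: varint #2 complete (value=26); reset -> completed=2 acc=0 shift=0
byte[4]=0x5B cont=0 payload=0x5B: varint #3 complete (value=91); reset -> completed=3 acc=0 shift=0
byte[5]=0xE6 cont=1 payload=0x66: acc |= 102<<0 -> completed=3 acc=102 shift=7
byte[6]=0xCE cont=1 payload=0x4E: acc |= 78<<7 -> completed=3 acc=10086 shift=14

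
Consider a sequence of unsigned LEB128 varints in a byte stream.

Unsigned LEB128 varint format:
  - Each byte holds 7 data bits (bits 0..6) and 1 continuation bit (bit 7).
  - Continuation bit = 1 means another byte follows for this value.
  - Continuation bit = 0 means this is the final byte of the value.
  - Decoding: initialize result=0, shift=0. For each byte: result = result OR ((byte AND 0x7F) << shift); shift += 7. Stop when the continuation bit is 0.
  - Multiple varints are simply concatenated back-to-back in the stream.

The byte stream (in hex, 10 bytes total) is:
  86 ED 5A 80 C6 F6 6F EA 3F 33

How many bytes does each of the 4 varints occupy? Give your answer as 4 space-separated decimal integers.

Answer: 3 4 2 1

Derivation:
  byte[0]=0x86 cont=1 payload=0x06=6: acc |= 6<<0 -> acc=6 shift=7
  byte[1]=0xED cont=1 payload=0x6D=109: acc |= 109<<7 -> acc=13958 shift=14
  byte[2]=0x5A cont=0 payload=0x5A=90: acc |= 90<<14 -> acc=1488518 shift=21 [end]
Varint 1: bytes[0:3] = 86 ED 5A -> value 1488518 (3 byte(s))
  byte[3]=0x80 cont=1 payload=0x00=0: acc |= 0<<0 -> acc=0 shift=7
  byte[4]=0xC6 cont=1 payload=0x46=70: acc |= 70<<7 -> acc=8960 shift=14
  byte[5]=0xF6 cont=1 payload=0x76=118: acc |= 118<<14 -> acc=1942272 shift=21
  byte[6]=0x6F cont=0 payload=0x6F=111: acc |= 111<<21 -> acc=234726144 shift=28 [end]
Varint 2: bytes[3:7] = 80 C6 F6 6F -> value 234726144 (4 byte(s))
  byte[7]=0xEA cont=1 payload=0x6A=106: acc |= 106<<0 -> acc=106 shift=7
  byte[8]=0x3F cont=0 payload=0x3F=63: acc |= 63<<7 -> acc=8170 shift=14 [end]
Varint 3: bytes[7:9] = EA 3F -> value 8170 (2 byte(s))
  byte[9]=0x33 cont=0 payload=0x33=51: acc |= 51<<0 -> acc=51 shift=7 [end]
Varint 4: bytes[9:10] = 33 -> value 51 (1 byte(s))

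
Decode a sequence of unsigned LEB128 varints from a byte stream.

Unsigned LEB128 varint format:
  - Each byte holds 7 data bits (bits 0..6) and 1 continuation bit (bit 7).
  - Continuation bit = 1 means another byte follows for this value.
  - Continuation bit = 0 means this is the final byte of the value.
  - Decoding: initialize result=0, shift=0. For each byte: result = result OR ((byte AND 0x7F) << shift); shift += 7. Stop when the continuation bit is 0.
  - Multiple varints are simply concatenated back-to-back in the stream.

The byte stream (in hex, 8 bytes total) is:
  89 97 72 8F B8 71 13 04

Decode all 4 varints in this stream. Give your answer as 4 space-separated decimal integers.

Answer: 1870729 1858575 19 4

Derivation:
  byte[0]=0x89 cont=1 payload=0x09=9: acc |= 9<<0 -> acc=9 shift=7
  byte[1]=0x97 cont=1 payload=0x17=23: acc |= 23<<7 -> acc=2953 shift=14
  byte[2]=0x72 cont=0 payload=0x72=114: acc |= 114<<14 -> acc=1870729 shift=21 [end]
Varint 1: bytes[0:3] = 89 97 72 -> value 1870729 (3 byte(s))
  byte[3]=0x8F cont=1 payload=0x0F=15: acc |= 15<<0 -> acc=15 shift=7
  byte[4]=0xB8 cont=1 payload=0x38=56: acc |= 56<<7 -> acc=7183 shift=14
  byte[5]=0x71 cont=0 payload=0x71=113: acc |= 113<<14 -> acc=1858575 shift=21 [end]
Varint 2: bytes[3:6] = 8F B8 71 -> value 1858575 (3 byte(s))
  byte[6]=0x13 cont=0 payload=0x13=19: acc |= 19<<0 -> acc=19 shift=7 [end]
Varint 3: bytes[6:7] = 13 -> value 19 (1 byte(s))
  byte[7]=0x04 cont=0 payload=0x04=4: acc |= 4<<0 -> acc=4 shift=7 [end]
Varint 4: bytes[7:8] = 04 -> value 4 (1 byte(s))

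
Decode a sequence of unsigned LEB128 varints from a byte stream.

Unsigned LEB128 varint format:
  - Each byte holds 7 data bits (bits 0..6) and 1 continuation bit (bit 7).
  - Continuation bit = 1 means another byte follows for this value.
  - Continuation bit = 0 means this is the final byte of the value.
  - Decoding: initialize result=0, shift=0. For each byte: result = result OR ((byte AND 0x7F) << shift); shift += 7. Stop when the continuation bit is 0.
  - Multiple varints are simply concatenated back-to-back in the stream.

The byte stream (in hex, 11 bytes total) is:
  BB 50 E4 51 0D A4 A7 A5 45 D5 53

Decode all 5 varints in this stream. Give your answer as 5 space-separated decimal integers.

  byte[0]=0xBB cont=1 payload=0x3B=59: acc |= 59<<0 -> acc=59 shift=7
  byte[1]=0x50 cont=0 payload=0x50=80: acc |= 80<<7 -> acc=10299 shift=14 [end]
Varint 1: bytes[0:2] = BB 50 -> value 10299 (2 byte(s))
  byte[2]=0xE4 cont=1 payload=0x64=100: acc |= 100<<0 -> acc=100 shift=7
  byte[3]=0x51 cont=0 payload=0x51=81: acc |= 81<<7 -> acc=10468 shift=14 [end]
Varint 2: bytes[2:4] = E4 51 -> value 10468 (2 byte(s))
  byte[4]=0x0D cont=0 payload=0x0D=13: acc |= 13<<0 -> acc=13 shift=7 [end]
Varint 3: bytes[4:5] = 0D -> value 13 (1 byte(s))
  byte[5]=0xA4 cont=1 payload=0x24=36: acc |= 36<<0 -> acc=36 shift=7
  byte[6]=0xA7 cont=1 payload=0x27=39: acc |= 39<<7 -> acc=5028 shift=14
  byte[7]=0xA5 cont=1 payload=0x25=37: acc |= 37<<14 -> acc=611236 shift=21
  byte[8]=0x45 cont=0 payload=0x45=69: acc |= 69<<21 -> acc=145314724 shift=28 [end]
Varint 4: bytes[5:9] = A4 A7 A5 45 -> value 145314724 (4 byte(s))
  byte[9]=0xD5 cont=1 payload=0x55=85: acc |= 85<<0 -> acc=85 shift=7
  byte[10]=0x53 cont=0 payload=0x53=83: acc |= 83<<7 -> acc=10709 shift=14 [end]
Varint 5: bytes[9:11] = D5 53 -> value 10709 (2 byte(s))

Answer: 10299 10468 13 145314724 10709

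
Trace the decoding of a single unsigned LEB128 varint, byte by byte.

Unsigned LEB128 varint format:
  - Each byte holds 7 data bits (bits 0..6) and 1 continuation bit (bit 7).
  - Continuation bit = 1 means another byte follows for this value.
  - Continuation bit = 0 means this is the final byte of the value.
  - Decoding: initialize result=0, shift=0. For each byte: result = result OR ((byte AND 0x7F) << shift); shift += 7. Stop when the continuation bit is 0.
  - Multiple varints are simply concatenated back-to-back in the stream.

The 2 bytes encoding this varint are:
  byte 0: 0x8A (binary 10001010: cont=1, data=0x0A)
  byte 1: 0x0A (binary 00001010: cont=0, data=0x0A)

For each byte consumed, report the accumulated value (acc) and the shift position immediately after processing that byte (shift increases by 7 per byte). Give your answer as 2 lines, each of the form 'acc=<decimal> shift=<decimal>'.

byte 0=0x8A: payload=0x0A=10, contrib = 10<<0 = 10; acc -> 10, shift -> 7
byte 1=0x0A: payload=0x0A=10, contrib = 10<<7 = 1280; acc -> 1290, shift -> 14

Answer: acc=10 shift=7
acc=1290 shift=14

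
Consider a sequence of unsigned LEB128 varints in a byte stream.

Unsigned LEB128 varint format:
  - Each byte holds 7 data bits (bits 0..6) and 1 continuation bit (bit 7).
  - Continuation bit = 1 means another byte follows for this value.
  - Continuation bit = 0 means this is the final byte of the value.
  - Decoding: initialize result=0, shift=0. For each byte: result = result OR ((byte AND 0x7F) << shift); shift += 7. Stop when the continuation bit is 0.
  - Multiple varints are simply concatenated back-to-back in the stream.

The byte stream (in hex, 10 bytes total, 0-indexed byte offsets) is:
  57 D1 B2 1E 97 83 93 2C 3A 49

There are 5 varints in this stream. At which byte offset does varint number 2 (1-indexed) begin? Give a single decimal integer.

  byte[0]=0x57 cont=0 payload=0x57=87: acc |= 87<<0 -> acc=87 shift=7 [end]
Varint 1: bytes[0:1] = 57 -> value 87 (1 byte(s))
  byte[1]=0xD1 cont=1 payload=0x51=81: acc |= 81<<0 -> acc=81 shift=7
  byte[2]=0xB2 cont=1 payload=0x32=50: acc |= 50<<7 -> acc=6481 shift=14
  byte[3]=0x1E cont=0 payload=0x1E=30: acc |= 30<<14 -> acc=498001 shift=21 [end]
Varint 2: bytes[1:4] = D1 B2 1E -> value 498001 (3 byte(s))
  byte[4]=0x97 cont=1 payload=0x17=23: acc |= 23<<0 -> acc=23 shift=7
  byte[5]=0x83 cont=1 payload=0x03=3: acc |= 3<<7 -> acc=407 shift=14
  byte[6]=0x93 cont=1 payload=0x13=19: acc |= 19<<14 -> acc=311703 shift=21
  byte[7]=0x2C cont=0 payload=0x2C=44: acc |= 44<<21 -> acc=92586391 shift=28 [end]
Varint 3: bytes[4:8] = 97 83 93 2C -> value 92586391 (4 byte(s))
  byte[8]=0x3A cont=0 payload=0x3A=58: acc |= 58<<0 -> acc=58 shift=7 [end]
Varint 4: bytes[8:9] = 3A -> value 58 (1 byte(s))
  byte[9]=0x49 cont=0 payload=0x49=73: acc |= 73<<0 -> acc=73 shift=7 [end]
Varint 5: bytes[9:10] = 49 -> value 73 (1 byte(s))

Answer: 1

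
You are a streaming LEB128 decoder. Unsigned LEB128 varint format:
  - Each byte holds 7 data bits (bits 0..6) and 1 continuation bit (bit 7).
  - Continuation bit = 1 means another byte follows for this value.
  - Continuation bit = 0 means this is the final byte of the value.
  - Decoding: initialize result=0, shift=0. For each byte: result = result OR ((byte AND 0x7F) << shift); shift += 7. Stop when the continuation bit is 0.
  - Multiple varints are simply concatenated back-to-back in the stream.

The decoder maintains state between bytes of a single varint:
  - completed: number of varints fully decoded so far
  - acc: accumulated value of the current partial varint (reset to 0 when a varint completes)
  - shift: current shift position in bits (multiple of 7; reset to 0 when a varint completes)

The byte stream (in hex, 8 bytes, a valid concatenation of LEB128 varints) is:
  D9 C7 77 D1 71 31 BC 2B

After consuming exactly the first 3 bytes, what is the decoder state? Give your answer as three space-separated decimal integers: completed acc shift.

byte[0]=0xD9 cont=1 payload=0x59: acc |= 89<<0 -> completed=0 acc=89 shift=7
byte[1]=0xC7 cont=1 payload=0x47: acc |= 71<<7 -> completed=0 acc=9177 shift=14
byte[2]=0x77 cont=0 payload=0x77: varint #1 complete (value=1958873); reset -> completed=1 acc=0 shift=0

Answer: 1 0 0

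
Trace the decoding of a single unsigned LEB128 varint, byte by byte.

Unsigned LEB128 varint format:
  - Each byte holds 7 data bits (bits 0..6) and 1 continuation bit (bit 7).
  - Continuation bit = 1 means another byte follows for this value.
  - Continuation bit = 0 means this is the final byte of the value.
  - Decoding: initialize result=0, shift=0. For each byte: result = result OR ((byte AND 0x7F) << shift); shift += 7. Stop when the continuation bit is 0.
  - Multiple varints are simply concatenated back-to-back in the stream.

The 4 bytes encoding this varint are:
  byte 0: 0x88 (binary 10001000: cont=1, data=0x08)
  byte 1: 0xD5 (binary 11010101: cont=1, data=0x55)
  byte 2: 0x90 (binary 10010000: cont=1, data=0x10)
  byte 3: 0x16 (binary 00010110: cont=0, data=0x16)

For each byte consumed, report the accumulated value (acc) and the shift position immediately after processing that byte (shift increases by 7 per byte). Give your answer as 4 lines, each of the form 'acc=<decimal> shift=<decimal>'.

byte 0=0x88: payload=0x08=8, contrib = 8<<0 = 8; acc -> 8, shift -> 7
byte 1=0xD5: payload=0x55=85, contrib = 85<<7 = 10880; acc -> 10888, shift -> 14
byte 2=0x90: payload=0x10=16, contrib = 16<<14 = 262144; acc -> 273032, shift -> 21
byte 3=0x16: payload=0x16=22, contrib = 22<<21 = 46137344; acc -> 46410376, shift -> 28

Answer: acc=8 shift=7
acc=10888 shift=14
acc=273032 shift=21
acc=46410376 shift=28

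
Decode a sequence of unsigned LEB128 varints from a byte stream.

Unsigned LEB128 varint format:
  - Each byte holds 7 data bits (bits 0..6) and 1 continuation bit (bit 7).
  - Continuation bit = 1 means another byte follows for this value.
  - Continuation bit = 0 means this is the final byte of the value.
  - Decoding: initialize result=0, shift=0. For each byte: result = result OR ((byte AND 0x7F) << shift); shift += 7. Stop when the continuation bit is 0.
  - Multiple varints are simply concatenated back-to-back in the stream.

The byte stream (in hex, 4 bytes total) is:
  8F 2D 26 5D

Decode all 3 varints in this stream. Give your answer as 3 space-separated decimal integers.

Answer: 5775 38 93

Derivation:
  byte[0]=0x8F cont=1 payload=0x0F=15: acc |= 15<<0 -> acc=15 shift=7
  byte[1]=0x2D cont=0 payload=0x2D=45: acc |= 45<<7 -> acc=5775 shift=14 [end]
Varint 1: bytes[0:2] = 8F 2D -> value 5775 (2 byte(s))
  byte[2]=0x26 cont=0 payload=0x26=38: acc |= 38<<0 -> acc=38 shift=7 [end]
Varint 2: bytes[2:3] = 26 -> value 38 (1 byte(s))
  byte[3]=0x5D cont=0 payload=0x5D=93: acc |= 93<<0 -> acc=93 shift=7 [end]
Varint 3: bytes[3:4] = 5D -> value 93 (1 byte(s))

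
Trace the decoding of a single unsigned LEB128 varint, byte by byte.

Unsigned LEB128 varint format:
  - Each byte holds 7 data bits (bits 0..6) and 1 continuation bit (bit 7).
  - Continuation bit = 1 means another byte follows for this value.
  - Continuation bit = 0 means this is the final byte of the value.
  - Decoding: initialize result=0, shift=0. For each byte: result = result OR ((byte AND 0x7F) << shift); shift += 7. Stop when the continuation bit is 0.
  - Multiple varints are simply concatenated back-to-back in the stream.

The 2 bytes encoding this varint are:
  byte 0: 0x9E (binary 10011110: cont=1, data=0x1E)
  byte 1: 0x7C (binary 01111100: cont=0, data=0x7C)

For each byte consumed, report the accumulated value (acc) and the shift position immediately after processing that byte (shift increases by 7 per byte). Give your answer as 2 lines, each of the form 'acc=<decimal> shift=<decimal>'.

Answer: acc=30 shift=7
acc=15902 shift=14

Derivation:
byte 0=0x9E: payload=0x1E=30, contrib = 30<<0 = 30; acc -> 30, shift -> 7
byte 1=0x7C: payload=0x7C=124, contrib = 124<<7 = 15872; acc -> 15902, shift -> 14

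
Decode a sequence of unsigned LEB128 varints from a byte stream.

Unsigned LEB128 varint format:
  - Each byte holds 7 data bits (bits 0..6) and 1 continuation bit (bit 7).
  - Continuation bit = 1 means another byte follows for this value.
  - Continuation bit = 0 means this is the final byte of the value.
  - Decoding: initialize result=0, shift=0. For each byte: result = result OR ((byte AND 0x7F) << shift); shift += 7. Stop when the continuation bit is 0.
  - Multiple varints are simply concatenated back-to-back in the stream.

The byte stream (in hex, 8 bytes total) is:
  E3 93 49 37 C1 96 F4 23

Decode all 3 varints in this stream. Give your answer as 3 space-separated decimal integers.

Answer: 1198563 55 75303745

Derivation:
  byte[0]=0xE3 cont=1 payload=0x63=99: acc |= 99<<0 -> acc=99 shift=7
  byte[1]=0x93 cont=1 payload=0x13=19: acc |= 19<<7 -> acc=2531 shift=14
  byte[2]=0x49 cont=0 payload=0x49=73: acc |= 73<<14 -> acc=1198563 shift=21 [end]
Varint 1: bytes[0:3] = E3 93 49 -> value 1198563 (3 byte(s))
  byte[3]=0x37 cont=0 payload=0x37=55: acc |= 55<<0 -> acc=55 shift=7 [end]
Varint 2: bytes[3:4] = 37 -> value 55 (1 byte(s))
  byte[4]=0xC1 cont=1 payload=0x41=65: acc |= 65<<0 -> acc=65 shift=7
  byte[5]=0x96 cont=1 payload=0x16=22: acc |= 22<<7 -> acc=2881 shift=14
  byte[6]=0xF4 cont=1 payload=0x74=116: acc |= 116<<14 -> acc=1903425 shift=21
  byte[7]=0x23 cont=0 payload=0x23=35: acc |= 35<<21 -> acc=75303745 shift=28 [end]
Varint 3: bytes[4:8] = C1 96 F4 23 -> value 75303745 (4 byte(s))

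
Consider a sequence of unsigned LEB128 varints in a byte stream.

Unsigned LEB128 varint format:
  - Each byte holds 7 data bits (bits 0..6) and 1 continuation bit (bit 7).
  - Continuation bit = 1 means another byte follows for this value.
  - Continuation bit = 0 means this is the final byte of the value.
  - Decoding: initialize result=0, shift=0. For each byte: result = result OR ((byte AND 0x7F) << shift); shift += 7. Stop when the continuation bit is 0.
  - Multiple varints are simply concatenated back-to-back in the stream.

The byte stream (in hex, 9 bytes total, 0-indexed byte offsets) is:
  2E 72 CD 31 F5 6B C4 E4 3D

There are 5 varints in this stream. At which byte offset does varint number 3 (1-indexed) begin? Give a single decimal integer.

  byte[0]=0x2E cont=0 payload=0x2E=46: acc |= 46<<0 -> acc=46 shift=7 [end]
Varint 1: bytes[0:1] = 2E -> value 46 (1 byte(s))
  byte[1]=0x72 cont=0 payload=0x72=114: acc |= 114<<0 -> acc=114 shift=7 [end]
Varint 2: bytes[1:2] = 72 -> value 114 (1 byte(s))
  byte[2]=0xCD cont=1 payload=0x4D=77: acc |= 77<<0 -> acc=77 shift=7
  byte[3]=0x31 cont=0 payload=0x31=49: acc |= 49<<7 -> acc=6349 shift=14 [end]
Varint 3: bytes[2:4] = CD 31 -> value 6349 (2 byte(s))
  byte[4]=0xF5 cont=1 payload=0x75=117: acc |= 117<<0 -> acc=117 shift=7
  byte[5]=0x6B cont=0 payload=0x6B=107: acc |= 107<<7 -> acc=13813 shift=14 [end]
Varint 4: bytes[4:6] = F5 6B -> value 13813 (2 byte(s))
  byte[6]=0xC4 cont=1 payload=0x44=68: acc |= 68<<0 -> acc=68 shift=7
  byte[7]=0xE4 cont=1 payload=0x64=100: acc |= 100<<7 -> acc=12868 shift=14
  byte[8]=0x3D cont=0 payload=0x3D=61: acc |= 61<<14 -> acc=1012292 shift=21 [end]
Varint 5: bytes[6:9] = C4 E4 3D -> value 1012292 (3 byte(s))

Answer: 2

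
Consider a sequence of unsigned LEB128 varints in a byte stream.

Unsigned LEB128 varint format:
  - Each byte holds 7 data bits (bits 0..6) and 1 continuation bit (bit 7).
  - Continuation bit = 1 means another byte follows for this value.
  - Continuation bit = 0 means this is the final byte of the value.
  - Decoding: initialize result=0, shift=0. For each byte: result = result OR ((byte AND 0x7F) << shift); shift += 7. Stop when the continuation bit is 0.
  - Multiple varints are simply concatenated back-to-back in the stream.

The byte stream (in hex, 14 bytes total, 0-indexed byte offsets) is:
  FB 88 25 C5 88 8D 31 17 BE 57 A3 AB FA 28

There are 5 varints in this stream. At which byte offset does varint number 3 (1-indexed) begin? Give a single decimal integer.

Answer: 7

Derivation:
  byte[0]=0xFB cont=1 payload=0x7B=123: acc |= 123<<0 -> acc=123 shift=7
  byte[1]=0x88 cont=1 payload=0x08=8: acc |= 8<<7 -> acc=1147 shift=14
  byte[2]=0x25 cont=0 payload=0x25=37: acc |= 37<<14 -> acc=607355 shift=21 [end]
Varint 1: bytes[0:3] = FB 88 25 -> value 607355 (3 byte(s))
  byte[3]=0xC5 cont=1 payload=0x45=69: acc |= 69<<0 -> acc=69 shift=7
  byte[4]=0x88 cont=1 payload=0x08=8: acc |= 8<<7 -> acc=1093 shift=14
  byte[5]=0x8D cont=1 payload=0x0D=13: acc |= 13<<14 -> acc=214085 shift=21
  byte[6]=0x31 cont=0 payload=0x31=49: acc |= 49<<21 -> acc=102974533 shift=28 [end]
Varint 2: bytes[3:7] = C5 88 8D 31 -> value 102974533 (4 byte(s))
  byte[7]=0x17 cont=0 payload=0x17=23: acc |= 23<<0 -> acc=23 shift=7 [end]
Varint 3: bytes[7:8] = 17 -> value 23 (1 byte(s))
  byte[8]=0xBE cont=1 payload=0x3E=62: acc |= 62<<0 -> acc=62 shift=7
  byte[9]=0x57 cont=0 payload=0x57=87: acc |= 87<<7 -> acc=11198 shift=14 [end]
Varint 4: bytes[8:10] = BE 57 -> value 11198 (2 byte(s))
  byte[10]=0xA3 cont=1 payload=0x23=35: acc |= 35<<0 -> acc=35 shift=7
  byte[11]=0xAB cont=1 payload=0x2B=43: acc |= 43<<7 -> acc=5539 shift=14
  byte[12]=0xFA cont=1 payload=0x7A=122: acc |= 122<<14 -> acc=2004387 shift=21
  byte[13]=0x28 cont=0 payload=0x28=40: acc |= 40<<21 -> acc=85890467 shift=28 [end]
Varint 5: bytes[10:14] = A3 AB FA 28 -> value 85890467 (4 byte(s))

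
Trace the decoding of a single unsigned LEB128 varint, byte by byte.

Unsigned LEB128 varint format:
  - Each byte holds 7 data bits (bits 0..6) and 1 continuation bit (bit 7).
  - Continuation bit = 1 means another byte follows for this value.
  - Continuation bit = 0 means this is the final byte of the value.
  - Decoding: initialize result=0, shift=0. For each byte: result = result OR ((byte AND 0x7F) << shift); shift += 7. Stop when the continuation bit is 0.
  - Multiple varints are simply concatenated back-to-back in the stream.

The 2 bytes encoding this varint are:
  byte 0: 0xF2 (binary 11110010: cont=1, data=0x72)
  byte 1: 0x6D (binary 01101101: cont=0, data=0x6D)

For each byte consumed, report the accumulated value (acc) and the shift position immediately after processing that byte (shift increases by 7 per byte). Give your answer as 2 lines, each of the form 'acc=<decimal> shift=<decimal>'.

Answer: acc=114 shift=7
acc=14066 shift=14

Derivation:
byte 0=0xF2: payload=0x72=114, contrib = 114<<0 = 114; acc -> 114, shift -> 7
byte 1=0x6D: payload=0x6D=109, contrib = 109<<7 = 13952; acc -> 14066, shift -> 14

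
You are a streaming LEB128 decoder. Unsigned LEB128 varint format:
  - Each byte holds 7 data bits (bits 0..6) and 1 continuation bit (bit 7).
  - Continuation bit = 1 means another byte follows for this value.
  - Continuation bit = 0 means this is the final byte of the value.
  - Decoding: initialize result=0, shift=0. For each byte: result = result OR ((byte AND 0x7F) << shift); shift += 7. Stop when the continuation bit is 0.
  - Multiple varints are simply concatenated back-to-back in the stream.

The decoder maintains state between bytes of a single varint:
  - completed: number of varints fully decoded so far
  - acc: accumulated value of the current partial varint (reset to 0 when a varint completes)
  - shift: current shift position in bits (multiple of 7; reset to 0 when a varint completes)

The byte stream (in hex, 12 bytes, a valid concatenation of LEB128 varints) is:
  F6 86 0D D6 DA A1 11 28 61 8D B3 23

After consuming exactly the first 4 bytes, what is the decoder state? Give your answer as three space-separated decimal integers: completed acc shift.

Answer: 1 86 7

Derivation:
byte[0]=0xF6 cont=1 payload=0x76: acc |= 118<<0 -> completed=0 acc=118 shift=7
byte[1]=0x86 cont=1 payload=0x06: acc |= 6<<7 -> completed=0 acc=886 shift=14
byte[2]=0x0D cont=0 payload=0x0D: varint #1 complete (value=213878); reset -> completed=1 acc=0 shift=0
byte[3]=0xD6 cont=1 payload=0x56: acc |= 86<<0 -> completed=1 acc=86 shift=7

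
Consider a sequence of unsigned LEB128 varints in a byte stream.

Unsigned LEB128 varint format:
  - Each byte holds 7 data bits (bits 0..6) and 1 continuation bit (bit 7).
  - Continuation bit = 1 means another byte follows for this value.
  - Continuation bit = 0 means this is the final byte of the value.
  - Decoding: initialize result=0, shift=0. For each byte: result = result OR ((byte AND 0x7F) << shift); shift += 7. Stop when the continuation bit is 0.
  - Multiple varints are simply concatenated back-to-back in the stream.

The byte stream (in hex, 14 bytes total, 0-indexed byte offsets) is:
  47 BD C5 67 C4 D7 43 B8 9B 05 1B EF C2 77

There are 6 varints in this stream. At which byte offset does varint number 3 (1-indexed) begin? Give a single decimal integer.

  byte[0]=0x47 cont=0 payload=0x47=71: acc |= 71<<0 -> acc=71 shift=7 [end]
Varint 1: bytes[0:1] = 47 -> value 71 (1 byte(s))
  byte[1]=0xBD cont=1 payload=0x3D=61: acc |= 61<<0 -> acc=61 shift=7
  byte[2]=0xC5 cont=1 payload=0x45=69: acc |= 69<<7 -> acc=8893 shift=14
  byte[3]=0x67 cont=0 payload=0x67=103: acc |= 103<<14 -> acc=1696445 shift=21 [end]
Varint 2: bytes[1:4] = BD C5 67 -> value 1696445 (3 byte(s))
  byte[4]=0xC4 cont=1 payload=0x44=68: acc |= 68<<0 -> acc=68 shift=7
  byte[5]=0xD7 cont=1 payload=0x57=87: acc |= 87<<7 -> acc=11204 shift=14
  byte[6]=0x43 cont=0 payload=0x43=67: acc |= 67<<14 -> acc=1108932 shift=21 [end]
Varint 3: bytes[4:7] = C4 D7 43 -> value 1108932 (3 byte(s))
  byte[7]=0xB8 cont=1 payload=0x38=56: acc |= 56<<0 -> acc=56 shift=7
  byte[8]=0x9B cont=1 payload=0x1B=27: acc |= 27<<7 -> acc=3512 shift=14
  byte[9]=0x05 cont=0 payload=0x05=5: acc |= 5<<14 -> acc=85432 shift=21 [end]
Varint 4: bytes[7:10] = B8 9B 05 -> value 85432 (3 byte(s))
  byte[10]=0x1B cont=0 payload=0x1B=27: acc |= 27<<0 -> acc=27 shift=7 [end]
Varint 5: bytes[10:11] = 1B -> value 27 (1 byte(s))
  byte[11]=0xEF cont=1 payload=0x6F=111: acc |= 111<<0 -> acc=111 shift=7
  byte[12]=0xC2 cont=1 payload=0x42=66: acc |= 66<<7 -> acc=8559 shift=14
  byte[13]=0x77 cont=0 payload=0x77=119: acc |= 119<<14 -> acc=1958255 shift=21 [end]
Varint 6: bytes[11:14] = EF C2 77 -> value 1958255 (3 byte(s))

Answer: 4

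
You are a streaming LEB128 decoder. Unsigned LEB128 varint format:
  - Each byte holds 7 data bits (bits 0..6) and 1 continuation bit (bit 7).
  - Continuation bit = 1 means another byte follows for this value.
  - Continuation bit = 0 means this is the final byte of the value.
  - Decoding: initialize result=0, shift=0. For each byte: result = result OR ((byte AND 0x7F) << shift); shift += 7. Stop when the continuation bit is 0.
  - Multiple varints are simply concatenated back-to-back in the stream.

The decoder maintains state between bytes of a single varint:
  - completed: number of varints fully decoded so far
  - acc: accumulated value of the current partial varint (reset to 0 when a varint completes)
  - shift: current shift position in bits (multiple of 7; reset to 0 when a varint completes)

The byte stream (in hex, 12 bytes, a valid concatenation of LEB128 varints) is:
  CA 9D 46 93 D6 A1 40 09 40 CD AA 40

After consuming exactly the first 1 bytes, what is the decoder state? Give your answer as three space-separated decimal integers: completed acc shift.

Answer: 0 74 7

Derivation:
byte[0]=0xCA cont=1 payload=0x4A: acc |= 74<<0 -> completed=0 acc=74 shift=7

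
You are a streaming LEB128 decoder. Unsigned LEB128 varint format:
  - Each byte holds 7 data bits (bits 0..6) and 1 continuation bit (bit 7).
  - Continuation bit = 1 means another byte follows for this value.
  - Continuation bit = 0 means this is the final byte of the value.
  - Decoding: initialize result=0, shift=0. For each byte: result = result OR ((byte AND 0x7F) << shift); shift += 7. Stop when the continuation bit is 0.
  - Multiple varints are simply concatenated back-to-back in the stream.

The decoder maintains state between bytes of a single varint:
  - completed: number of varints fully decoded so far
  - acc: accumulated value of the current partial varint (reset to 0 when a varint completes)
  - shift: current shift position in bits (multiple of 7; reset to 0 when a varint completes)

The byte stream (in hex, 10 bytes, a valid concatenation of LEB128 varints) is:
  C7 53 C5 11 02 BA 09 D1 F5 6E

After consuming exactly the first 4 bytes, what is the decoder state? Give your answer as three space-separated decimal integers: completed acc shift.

Answer: 2 0 0

Derivation:
byte[0]=0xC7 cont=1 payload=0x47: acc |= 71<<0 -> completed=0 acc=71 shift=7
byte[1]=0x53 cont=0 payload=0x53: varint #1 complete (value=10695); reset -> completed=1 acc=0 shift=0
byte[2]=0xC5 cont=1 payload=0x45: acc |= 69<<0 -> completed=1 acc=69 shift=7
byte[3]=0x11 cont=0 payload=0x11: varint #2 complete (value=2245); reset -> completed=2 acc=0 shift=0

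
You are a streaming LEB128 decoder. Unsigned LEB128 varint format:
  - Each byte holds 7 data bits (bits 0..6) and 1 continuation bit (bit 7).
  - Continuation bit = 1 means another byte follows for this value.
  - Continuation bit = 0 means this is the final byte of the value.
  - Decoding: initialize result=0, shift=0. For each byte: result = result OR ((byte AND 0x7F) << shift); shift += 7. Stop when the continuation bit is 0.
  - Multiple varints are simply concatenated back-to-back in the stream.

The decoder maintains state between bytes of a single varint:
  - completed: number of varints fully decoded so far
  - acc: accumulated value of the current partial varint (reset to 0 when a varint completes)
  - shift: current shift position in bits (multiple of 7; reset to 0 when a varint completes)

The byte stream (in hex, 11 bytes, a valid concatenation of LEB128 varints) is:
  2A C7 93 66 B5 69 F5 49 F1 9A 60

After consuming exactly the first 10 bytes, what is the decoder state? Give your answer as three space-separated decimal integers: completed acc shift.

byte[0]=0x2A cont=0 payload=0x2A: varint #1 complete (value=42); reset -> completed=1 acc=0 shift=0
byte[1]=0xC7 cont=1 payload=0x47: acc |= 71<<0 -> completed=1 acc=71 shift=7
byte[2]=0x93 cont=1 payload=0x13: acc |= 19<<7 -> completed=1 acc=2503 shift=14
byte[3]=0x66 cont=0 payload=0x66: varint #2 complete (value=1673671); reset -> completed=2 acc=0 shift=0
byte[4]=0xB5 cont=1 payload=0x35: acc |= 53<<0 -> completed=2 acc=53 shift=7
byte[5]=0x69 cont=0 payload=0x69: varint #3 complete (value=13493); reset -> completed=3 acc=0 shift=0
byte[6]=0xF5 cont=1 payload=0x75: acc |= 117<<0 -> completed=3 acc=117 shift=7
byte[7]=0x49 cont=0 payload=0x49: varint #4 complete (value=9461); reset -> completed=4 acc=0 shift=0
byte[8]=0xF1 cont=1 payload=0x71: acc |= 113<<0 -> completed=4 acc=113 shift=7
byte[9]=0x9A cont=1 payload=0x1A: acc |= 26<<7 -> completed=4 acc=3441 shift=14

Answer: 4 3441 14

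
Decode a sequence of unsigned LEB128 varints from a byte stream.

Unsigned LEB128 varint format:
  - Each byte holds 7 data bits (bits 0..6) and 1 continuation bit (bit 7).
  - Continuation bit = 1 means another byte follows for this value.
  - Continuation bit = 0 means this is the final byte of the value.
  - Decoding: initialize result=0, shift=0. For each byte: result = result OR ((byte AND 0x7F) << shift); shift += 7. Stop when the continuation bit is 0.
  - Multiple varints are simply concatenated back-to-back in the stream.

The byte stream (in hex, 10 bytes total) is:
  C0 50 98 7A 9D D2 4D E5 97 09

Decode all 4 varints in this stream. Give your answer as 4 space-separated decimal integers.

  byte[0]=0xC0 cont=1 payload=0x40=64: acc |= 64<<0 -> acc=64 shift=7
  byte[1]=0x50 cont=0 payload=0x50=80: acc |= 80<<7 -> acc=10304 shift=14 [end]
Varint 1: bytes[0:2] = C0 50 -> value 10304 (2 byte(s))
  byte[2]=0x98 cont=1 payload=0x18=24: acc |= 24<<0 -> acc=24 shift=7
  byte[3]=0x7A cont=0 payload=0x7A=122: acc |= 122<<7 -> acc=15640 shift=14 [end]
Varint 2: bytes[2:4] = 98 7A -> value 15640 (2 byte(s))
  byte[4]=0x9D cont=1 payload=0x1D=29: acc |= 29<<0 -> acc=29 shift=7
  byte[5]=0xD2 cont=1 payload=0x52=82: acc |= 82<<7 -> acc=10525 shift=14
  byte[6]=0x4D cont=0 payload=0x4D=77: acc |= 77<<14 -> acc=1272093 shift=21 [end]
Varint 3: bytes[4:7] = 9D D2 4D -> value 1272093 (3 byte(s))
  byte[7]=0xE5 cont=1 payload=0x65=101: acc |= 101<<0 -> acc=101 shift=7
  byte[8]=0x97 cont=1 payload=0x17=23: acc |= 23<<7 -> acc=3045 shift=14
  byte[9]=0x09 cont=0 payload=0x09=9: acc |= 9<<14 -> acc=150501 shift=21 [end]
Varint 4: bytes[7:10] = E5 97 09 -> value 150501 (3 byte(s))

Answer: 10304 15640 1272093 150501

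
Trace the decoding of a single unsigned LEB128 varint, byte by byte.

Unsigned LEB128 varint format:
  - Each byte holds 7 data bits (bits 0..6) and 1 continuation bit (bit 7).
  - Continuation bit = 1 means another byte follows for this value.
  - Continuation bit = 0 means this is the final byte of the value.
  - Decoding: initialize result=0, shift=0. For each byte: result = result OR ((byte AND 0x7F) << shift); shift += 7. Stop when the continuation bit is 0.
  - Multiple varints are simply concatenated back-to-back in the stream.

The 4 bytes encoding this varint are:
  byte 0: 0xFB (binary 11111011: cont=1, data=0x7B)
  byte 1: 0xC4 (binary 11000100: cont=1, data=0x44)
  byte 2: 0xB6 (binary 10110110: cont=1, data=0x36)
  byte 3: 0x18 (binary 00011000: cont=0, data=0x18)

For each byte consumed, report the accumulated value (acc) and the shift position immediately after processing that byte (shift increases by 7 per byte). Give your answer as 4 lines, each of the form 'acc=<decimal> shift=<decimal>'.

byte 0=0xFB: payload=0x7B=123, contrib = 123<<0 = 123; acc -> 123, shift -> 7
byte 1=0xC4: payload=0x44=68, contrib = 68<<7 = 8704; acc -> 8827, shift -> 14
byte 2=0xB6: payload=0x36=54, contrib = 54<<14 = 884736; acc -> 893563, shift -> 21
byte 3=0x18: payload=0x18=24, contrib = 24<<21 = 50331648; acc -> 51225211, shift -> 28

Answer: acc=123 shift=7
acc=8827 shift=14
acc=893563 shift=21
acc=51225211 shift=28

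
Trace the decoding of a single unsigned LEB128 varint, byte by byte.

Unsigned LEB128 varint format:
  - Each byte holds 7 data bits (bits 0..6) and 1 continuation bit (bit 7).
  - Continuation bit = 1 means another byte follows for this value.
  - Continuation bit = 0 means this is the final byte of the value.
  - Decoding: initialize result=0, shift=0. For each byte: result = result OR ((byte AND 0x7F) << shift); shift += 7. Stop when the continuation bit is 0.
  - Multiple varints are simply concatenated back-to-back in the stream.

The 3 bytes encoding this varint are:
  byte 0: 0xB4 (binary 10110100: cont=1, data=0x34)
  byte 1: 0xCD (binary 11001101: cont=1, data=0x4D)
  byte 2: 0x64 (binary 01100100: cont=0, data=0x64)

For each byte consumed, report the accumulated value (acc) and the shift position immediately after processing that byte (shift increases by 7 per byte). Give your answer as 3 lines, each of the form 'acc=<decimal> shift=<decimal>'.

Answer: acc=52 shift=7
acc=9908 shift=14
acc=1648308 shift=21

Derivation:
byte 0=0xB4: payload=0x34=52, contrib = 52<<0 = 52; acc -> 52, shift -> 7
byte 1=0xCD: payload=0x4D=77, contrib = 77<<7 = 9856; acc -> 9908, shift -> 14
byte 2=0x64: payload=0x64=100, contrib = 100<<14 = 1638400; acc -> 1648308, shift -> 21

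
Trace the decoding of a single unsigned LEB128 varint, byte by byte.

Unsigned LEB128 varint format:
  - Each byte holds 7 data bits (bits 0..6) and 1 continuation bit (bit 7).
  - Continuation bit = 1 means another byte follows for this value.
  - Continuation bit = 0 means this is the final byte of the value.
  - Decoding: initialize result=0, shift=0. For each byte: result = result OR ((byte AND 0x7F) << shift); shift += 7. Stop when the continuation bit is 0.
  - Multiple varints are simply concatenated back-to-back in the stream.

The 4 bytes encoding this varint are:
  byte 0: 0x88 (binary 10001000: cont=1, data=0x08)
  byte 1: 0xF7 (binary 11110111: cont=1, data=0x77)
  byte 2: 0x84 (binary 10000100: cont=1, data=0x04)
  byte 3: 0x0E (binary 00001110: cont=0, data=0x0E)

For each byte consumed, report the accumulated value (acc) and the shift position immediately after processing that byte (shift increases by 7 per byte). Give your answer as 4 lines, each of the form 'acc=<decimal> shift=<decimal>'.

byte 0=0x88: payload=0x08=8, contrib = 8<<0 = 8; acc -> 8, shift -> 7
byte 1=0xF7: payload=0x77=119, contrib = 119<<7 = 15232; acc -> 15240, shift -> 14
byte 2=0x84: payload=0x04=4, contrib = 4<<14 = 65536; acc -> 80776, shift -> 21
byte 3=0x0E: payload=0x0E=14, contrib = 14<<21 = 29360128; acc -> 29440904, shift -> 28

Answer: acc=8 shift=7
acc=15240 shift=14
acc=80776 shift=21
acc=29440904 shift=28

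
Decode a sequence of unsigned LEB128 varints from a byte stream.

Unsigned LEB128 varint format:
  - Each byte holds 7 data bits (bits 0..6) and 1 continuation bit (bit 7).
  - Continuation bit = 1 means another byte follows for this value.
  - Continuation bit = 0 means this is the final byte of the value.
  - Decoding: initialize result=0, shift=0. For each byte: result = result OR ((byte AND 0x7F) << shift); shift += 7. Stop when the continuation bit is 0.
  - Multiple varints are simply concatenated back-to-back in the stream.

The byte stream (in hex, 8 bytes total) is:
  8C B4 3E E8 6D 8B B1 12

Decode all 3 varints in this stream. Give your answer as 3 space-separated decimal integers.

  byte[0]=0x8C cont=1 payload=0x0C=12: acc |= 12<<0 -> acc=12 shift=7
  byte[1]=0xB4 cont=1 payload=0x34=52: acc |= 52<<7 -> acc=6668 shift=14
  byte[2]=0x3E cont=0 payload=0x3E=62: acc |= 62<<14 -> acc=1022476 shift=21 [end]
Varint 1: bytes[0:3] = 8C B4 3E -> value 1022476 (3 byte(s))
  byte[3]=0xE8 cont=1 payload=0x68=104: acc |= 104<<0 -> acc=104 shift=7
  byte[4]=0x6D cont=0 payload=0x6D=109: acc |= 109<<7 -> acc=14056 shift=14 [end]
Varint 2: bytes[3:5] = E8 6D -> value 14056 (2 byte(s))
  byte[5]=0x8B cont=1 payload=0x0B=11: acc |= 11<<0 -> acc=11 shift=7
  byte[6]=0xB1 cont=1 payload=0x31=49: acc |= 49<<7 -> acc=6283 shift=14
  byte[7]=0x12 cont=0 payload=0x12=18: acc |= 18<<14 -> acc=301195 shift=21 [end]
Varint 3: bytes[5:8] = 8B B1 12 -> value 301195 (3 byte(s))

Answer: 1022476 14056 301195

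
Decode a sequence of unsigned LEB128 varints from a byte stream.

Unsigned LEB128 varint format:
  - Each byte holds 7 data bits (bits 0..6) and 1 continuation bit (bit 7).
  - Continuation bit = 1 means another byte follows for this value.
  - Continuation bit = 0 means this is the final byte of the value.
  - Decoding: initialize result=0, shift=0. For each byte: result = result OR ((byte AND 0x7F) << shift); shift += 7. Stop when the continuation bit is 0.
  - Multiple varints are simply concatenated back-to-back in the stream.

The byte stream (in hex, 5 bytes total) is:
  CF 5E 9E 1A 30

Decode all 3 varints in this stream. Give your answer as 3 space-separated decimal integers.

  byte[0]=0xCF cont=1 payload=0x4F=79: acc |= 79<<0 -> acc=79 shift=7
  byte[1]=0x5E cont=0 payload=0x5E=94: acc |= 94<<7 -> acc=12111 shift=14 [end]
Varint 1: bytes[0:2] = CF 5E -> value 12111 (2 byte(s))
  byte[2]=0x9E cont=1 payload=0x1E=30: acc |= 30<<0 -> acc=30 shift=7
  byte[3]=0x1A cont=0 payload=0x1A=26: acc |= 26<<7 -> acc=3358 shift=14 [end]
Varint 2: bytes[2:4] = 9E 1A -> value 3358 (2 byte(s))
  byte[4]=0x30 cont=0 payload=0x30=48: acc |= 48<<0 -> acc=48 shift=7 [end]
Varint 3: bytes[4:5] = 30 -> value 48 (1 byte(s))

Answer: 12111 3358 48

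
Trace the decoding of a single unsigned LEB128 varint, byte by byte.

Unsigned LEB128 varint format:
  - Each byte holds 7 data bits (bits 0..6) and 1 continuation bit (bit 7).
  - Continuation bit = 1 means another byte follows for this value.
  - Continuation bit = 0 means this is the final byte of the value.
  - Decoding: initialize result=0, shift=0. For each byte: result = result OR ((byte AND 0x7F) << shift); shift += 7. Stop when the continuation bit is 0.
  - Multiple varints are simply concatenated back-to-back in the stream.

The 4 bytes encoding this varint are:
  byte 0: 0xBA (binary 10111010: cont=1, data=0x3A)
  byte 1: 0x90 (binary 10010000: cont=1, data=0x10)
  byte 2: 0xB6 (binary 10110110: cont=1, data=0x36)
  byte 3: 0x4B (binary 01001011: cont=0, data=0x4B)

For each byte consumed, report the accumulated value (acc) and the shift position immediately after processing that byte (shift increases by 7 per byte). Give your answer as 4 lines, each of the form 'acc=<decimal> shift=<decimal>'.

byte 0=0xBA: payload=0x3A=58, contrib = 58<<0 = 58; acc -> 58, shift -> 7
byte 1=0x90: payload=0x10=16, contrib = 16<<7 = 2048; acc -> 2106, shift -> 14
byte 2=0xB6: payload=0x36=54, contrib = 54<<14 = 884736; acc -> 886842, shift -> 21
byte 3=0x4B: payload=0x4B=75, contrib = 75<<21 = 157286400; acc -> 158173242, shift -> 28

Answer: acc=58 shift=7
acc=2106 shift=14
acc=886842 shift=21
acc=158173242 shift=28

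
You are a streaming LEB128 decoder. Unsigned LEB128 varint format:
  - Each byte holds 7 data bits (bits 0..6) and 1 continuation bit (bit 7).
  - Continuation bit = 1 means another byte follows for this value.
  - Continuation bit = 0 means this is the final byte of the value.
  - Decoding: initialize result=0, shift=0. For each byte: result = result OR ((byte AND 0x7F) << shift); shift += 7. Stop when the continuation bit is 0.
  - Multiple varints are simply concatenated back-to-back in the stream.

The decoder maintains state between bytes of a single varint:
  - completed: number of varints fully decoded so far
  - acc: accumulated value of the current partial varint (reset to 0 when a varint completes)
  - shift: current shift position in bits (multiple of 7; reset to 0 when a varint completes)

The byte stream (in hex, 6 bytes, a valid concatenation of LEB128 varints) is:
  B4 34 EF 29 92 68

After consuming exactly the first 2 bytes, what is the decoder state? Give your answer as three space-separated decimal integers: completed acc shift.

Answer: 1 0 0

Derivation:
byte[0]=0xB4 cont=1 payload=0x34: acc |= 52<<0 -> completed=0 acc=52 shift=7
byte[1]=0x34 cont=0 payload=0x34: varint #1 complete (value=6708); reset -> completed=1 acc=0 shift=0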